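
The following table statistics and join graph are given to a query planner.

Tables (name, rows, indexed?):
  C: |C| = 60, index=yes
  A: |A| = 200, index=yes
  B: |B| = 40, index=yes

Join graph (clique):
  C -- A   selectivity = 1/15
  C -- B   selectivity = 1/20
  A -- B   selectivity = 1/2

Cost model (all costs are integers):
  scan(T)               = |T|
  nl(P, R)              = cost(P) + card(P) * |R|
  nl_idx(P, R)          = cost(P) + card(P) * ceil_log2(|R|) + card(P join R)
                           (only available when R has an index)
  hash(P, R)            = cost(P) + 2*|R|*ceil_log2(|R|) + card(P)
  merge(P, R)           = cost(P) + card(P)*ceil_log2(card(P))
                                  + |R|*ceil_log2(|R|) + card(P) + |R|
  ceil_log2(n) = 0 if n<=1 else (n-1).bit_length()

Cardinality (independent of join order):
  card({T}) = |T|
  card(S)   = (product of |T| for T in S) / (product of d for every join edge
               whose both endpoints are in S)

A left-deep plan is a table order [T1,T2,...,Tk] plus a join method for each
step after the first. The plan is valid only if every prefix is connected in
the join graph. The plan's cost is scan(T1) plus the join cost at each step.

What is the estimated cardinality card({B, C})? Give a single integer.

120

Tables in S: B(40), C(60)
Edges inside S: C-B(d=20)
numerator = 40 * 60 = 2400
denominator = 20 = 20
card(S) = 2400 / 20 = 120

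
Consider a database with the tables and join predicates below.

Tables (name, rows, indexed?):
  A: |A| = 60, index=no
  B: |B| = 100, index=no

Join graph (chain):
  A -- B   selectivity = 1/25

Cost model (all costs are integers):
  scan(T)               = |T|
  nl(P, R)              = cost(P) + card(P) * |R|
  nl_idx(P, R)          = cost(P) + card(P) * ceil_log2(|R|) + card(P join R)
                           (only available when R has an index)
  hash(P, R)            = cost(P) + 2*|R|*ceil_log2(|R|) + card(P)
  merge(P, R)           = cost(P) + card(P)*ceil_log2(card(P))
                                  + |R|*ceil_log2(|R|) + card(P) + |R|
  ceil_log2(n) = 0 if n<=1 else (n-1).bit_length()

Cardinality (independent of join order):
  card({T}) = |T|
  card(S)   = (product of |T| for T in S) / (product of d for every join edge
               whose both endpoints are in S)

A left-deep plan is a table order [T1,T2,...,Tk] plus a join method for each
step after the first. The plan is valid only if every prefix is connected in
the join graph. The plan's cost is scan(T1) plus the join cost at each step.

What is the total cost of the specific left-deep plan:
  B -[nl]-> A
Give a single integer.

step 1: scan B: cost=100, card=100
step 2: join A via nl
    card(P join A) = 100*60/(25) = 240
    cost = 100 + 100*60 = 6100

6100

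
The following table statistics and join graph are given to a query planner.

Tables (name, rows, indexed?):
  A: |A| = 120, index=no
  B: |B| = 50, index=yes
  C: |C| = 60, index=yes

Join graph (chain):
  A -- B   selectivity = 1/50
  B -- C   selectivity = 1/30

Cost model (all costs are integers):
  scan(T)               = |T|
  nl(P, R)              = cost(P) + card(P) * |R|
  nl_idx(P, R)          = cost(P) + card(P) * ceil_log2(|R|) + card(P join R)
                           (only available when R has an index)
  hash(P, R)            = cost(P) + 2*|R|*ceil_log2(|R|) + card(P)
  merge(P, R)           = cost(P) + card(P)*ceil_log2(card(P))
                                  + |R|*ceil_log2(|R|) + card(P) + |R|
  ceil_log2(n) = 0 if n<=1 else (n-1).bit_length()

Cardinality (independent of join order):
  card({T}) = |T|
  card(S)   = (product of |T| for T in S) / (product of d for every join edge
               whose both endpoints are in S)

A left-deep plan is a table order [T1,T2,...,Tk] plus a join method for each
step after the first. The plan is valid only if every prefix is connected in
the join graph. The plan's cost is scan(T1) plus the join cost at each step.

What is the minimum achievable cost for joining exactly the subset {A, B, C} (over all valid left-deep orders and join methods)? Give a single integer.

Selinger DP over subsets of {A,B,C}:
  {A}: scan cost=120, card=120
  {B}: scan cost=50, card=50
  {C}: scan cost=60, card=60
  {AB}: card=120; try (B,hash)→840, (B,nl_idx)→960, (A,merge)→1360, (B,merge)→1430, (A,hash)→1780, (A,nl)→6050 …(+1); best=840 via (B,hash)
  {BC}: card=100; try (C,nl_idx)→450, (B,nl_idx)→520, (B,hash)→720, (C,hash)→820, (C,merge)→820, (B,merge)→830 …(+2); best=450 via (C,nl_idx)
  {ABC}: card=240; try (C,hash)→1680, (C,nl_idx)→1800, (A,merge)→2210, (C,merge)→2220, (A,hash)→2230, (C,nl)→8040 …(+1); best=1680 via (C,hash)

1680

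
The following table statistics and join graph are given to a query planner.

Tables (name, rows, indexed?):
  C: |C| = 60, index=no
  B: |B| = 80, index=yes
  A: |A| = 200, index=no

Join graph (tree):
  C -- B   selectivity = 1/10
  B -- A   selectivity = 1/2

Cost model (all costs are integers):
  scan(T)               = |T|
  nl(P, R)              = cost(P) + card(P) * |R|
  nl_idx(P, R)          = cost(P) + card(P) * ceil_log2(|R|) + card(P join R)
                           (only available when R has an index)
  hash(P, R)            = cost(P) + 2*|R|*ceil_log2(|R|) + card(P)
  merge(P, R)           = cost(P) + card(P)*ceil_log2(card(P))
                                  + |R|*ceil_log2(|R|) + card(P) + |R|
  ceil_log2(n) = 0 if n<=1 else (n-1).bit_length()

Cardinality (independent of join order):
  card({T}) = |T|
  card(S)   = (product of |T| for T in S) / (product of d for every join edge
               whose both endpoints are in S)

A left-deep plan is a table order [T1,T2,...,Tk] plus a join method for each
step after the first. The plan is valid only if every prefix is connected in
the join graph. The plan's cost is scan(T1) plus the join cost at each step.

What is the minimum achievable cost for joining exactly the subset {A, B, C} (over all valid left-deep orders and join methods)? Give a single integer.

Selinger DP over subsets of {A,B,C}:
  {C}: scan cost=60, card=60
  {B}: scan cost=80, card=80
  {A}: scan cost=200, card=200
  {BC}: card=480; try (C,hash)→880, (B,nl_idx)→960, (B,merge)→1120, (C,merge)→1140, (B,hash)→1240, (B,nl)→4860 …(+1); best=880 via (C,hash)
  {AB}: card=8000; try (B,hash)→1520, (A,merge)→2520, (B,merge)→2640, (A,hash)→3360, (B,nl_idx)→9600, (A,nl)→16080 …(+1); best=1520 via (B,hash)
  {ABC}: card=48000; try (A,hash)→4560, (A,merge)→7480, (C,hash)→10240, (A,nl)→96880, (C,merge)→113940, (C,nl)→481520; best=4560 via (A,hash)

4560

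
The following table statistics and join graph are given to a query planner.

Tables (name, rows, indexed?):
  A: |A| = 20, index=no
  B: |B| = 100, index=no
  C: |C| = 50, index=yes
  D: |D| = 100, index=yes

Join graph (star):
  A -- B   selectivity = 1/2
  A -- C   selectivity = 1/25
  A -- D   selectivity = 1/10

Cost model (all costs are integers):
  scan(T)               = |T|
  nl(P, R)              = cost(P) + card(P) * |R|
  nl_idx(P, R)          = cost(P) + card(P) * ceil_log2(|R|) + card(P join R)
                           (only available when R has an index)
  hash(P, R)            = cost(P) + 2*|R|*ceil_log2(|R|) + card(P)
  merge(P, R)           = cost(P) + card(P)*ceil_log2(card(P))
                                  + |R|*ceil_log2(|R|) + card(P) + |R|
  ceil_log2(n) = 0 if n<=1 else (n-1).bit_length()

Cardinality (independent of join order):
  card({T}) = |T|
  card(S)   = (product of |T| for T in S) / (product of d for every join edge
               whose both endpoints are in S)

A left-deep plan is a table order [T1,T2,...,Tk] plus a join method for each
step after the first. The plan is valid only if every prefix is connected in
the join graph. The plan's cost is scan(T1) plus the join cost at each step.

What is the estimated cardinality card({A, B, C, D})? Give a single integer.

Tables in S: A(20), B(100), C(50), D(100)
Edges inside S: A-B(d=2), A-C(d=25), A-D(d=10)
numerator = 20 * 100 * 50 * 100 = 10000000
denominator = 2 * 25 * 10 = 500
card(S) = 10000000 / 500 = 20000

20000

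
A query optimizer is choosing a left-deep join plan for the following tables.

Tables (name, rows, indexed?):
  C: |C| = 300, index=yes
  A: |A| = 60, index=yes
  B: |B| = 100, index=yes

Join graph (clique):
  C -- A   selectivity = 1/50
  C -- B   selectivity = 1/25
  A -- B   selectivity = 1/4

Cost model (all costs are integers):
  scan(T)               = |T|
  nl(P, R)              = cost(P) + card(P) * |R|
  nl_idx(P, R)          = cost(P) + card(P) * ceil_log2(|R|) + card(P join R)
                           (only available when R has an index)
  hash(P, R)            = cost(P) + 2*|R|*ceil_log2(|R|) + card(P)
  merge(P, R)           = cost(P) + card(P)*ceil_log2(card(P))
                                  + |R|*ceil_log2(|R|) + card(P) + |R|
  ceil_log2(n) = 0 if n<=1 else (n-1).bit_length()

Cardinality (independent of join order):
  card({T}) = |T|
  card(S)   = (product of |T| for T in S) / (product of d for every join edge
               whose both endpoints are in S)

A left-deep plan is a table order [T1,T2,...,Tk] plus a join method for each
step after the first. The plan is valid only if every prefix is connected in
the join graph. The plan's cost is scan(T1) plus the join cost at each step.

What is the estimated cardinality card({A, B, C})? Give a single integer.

360

Tables in S: A(60), B(100), C(300)
Edges inside S: C-A(d=50), C-B(d=25), A-B(d=4)
numerator = 60 * 100 * 300 = 1800000
denominator = 50 * 25 * 4 = 5000
card(S) = 1800000 / 5000 = 360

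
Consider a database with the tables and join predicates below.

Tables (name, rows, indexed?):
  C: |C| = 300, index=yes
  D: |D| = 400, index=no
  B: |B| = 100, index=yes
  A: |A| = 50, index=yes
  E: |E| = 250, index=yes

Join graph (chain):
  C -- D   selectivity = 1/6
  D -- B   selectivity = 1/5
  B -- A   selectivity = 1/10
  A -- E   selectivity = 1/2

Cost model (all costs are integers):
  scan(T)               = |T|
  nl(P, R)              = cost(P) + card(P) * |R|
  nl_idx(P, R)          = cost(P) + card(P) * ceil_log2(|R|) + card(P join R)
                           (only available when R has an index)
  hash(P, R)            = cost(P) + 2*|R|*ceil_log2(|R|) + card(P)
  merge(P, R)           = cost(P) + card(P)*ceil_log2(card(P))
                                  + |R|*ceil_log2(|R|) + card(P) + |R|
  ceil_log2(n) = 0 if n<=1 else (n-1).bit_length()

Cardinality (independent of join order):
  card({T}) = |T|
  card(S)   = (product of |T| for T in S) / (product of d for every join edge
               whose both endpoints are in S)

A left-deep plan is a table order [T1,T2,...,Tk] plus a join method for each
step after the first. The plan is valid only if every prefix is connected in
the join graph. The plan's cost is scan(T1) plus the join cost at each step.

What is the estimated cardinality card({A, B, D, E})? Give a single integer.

5000000

Tables in S: A(50), B(100), D(400), E(250)
Edges inside S: D-B(d=5), B-A(d=10), A-E(d=2)
numerator = 50 * 100 * 400 * 250 = 500000000
denominator = 5 * 10 * 2 = 100
card(S) = 500000000 / 100 = 5000000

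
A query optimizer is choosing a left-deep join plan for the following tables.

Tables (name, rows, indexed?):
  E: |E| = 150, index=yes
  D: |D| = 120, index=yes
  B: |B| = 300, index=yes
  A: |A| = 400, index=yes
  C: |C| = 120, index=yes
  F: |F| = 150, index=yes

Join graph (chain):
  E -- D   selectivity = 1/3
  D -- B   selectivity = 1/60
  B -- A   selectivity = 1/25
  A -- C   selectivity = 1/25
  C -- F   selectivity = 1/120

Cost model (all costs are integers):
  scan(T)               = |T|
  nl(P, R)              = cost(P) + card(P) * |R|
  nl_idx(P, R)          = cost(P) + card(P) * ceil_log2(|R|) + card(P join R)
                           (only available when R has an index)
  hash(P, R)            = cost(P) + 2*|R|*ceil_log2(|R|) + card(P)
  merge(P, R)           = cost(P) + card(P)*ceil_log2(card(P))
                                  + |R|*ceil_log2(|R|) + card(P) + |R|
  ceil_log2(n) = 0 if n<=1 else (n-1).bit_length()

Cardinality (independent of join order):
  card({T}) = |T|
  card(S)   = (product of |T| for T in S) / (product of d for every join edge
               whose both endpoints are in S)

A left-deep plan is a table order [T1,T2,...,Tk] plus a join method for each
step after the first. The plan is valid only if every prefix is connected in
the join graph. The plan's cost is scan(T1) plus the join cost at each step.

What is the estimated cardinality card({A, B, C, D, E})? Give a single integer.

2304000

Tables in S: A(400), B(300), C(120), D(120), E(150)
Edges inside S: E-D(d=3), D-B(d=60), B-A(d=25), A-C(d=25)
numerator = 400 * 300 * 120 * 120 * 150 = 259200000000
denominator = 3 * 60 * 25 * 25 = 112500
card(S) = 259200000000 / 112500 = 2304000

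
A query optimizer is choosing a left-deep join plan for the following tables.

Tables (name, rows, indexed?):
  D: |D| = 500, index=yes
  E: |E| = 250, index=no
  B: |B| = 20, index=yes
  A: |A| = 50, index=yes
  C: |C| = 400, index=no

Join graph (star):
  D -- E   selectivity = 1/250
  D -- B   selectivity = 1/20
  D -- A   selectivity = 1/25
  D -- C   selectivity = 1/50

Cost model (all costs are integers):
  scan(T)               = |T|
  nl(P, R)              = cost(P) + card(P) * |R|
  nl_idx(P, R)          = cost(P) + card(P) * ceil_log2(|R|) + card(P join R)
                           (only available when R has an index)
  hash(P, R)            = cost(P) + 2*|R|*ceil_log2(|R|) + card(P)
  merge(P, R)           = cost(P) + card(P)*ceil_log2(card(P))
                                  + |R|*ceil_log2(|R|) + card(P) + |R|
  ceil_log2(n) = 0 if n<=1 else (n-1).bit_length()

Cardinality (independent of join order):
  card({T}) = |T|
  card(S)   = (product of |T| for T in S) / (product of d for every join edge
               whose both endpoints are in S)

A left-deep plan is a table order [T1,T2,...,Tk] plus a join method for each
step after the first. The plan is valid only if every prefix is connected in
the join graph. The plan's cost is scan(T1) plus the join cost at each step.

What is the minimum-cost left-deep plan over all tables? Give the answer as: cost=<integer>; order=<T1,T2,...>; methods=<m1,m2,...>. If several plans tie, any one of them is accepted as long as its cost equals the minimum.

Selinger DP (subsets sized 1..n):
  {D}: scan cost=500, card=500
  {E}: scan cost=250, card=250
  {B}: scan cost=20, card=20
  {A}: scan cost=50, card=50
  {C}: scan cost=400, card=400
  {DE}: card=500; try (D,nl_idx)→3000, (E,hash)→5000, (D,merge)→7500, (E,merge)→7750, (D,hash)→9500, (D,nl)→125250 …(+1); best=3000 via (D,nl_idx)
  {BD}: card=500; try (D,nl_idx)→700, (B,hash)→1200, (B,nl_idx)→3500, (D,merge)→5140, (B,merge)→5620, (D,hash)→9040 …(+2); best=700 via (D,nl_idx)
  {AD}: card=1000; try (D,nl_idx)→1500, (A,hash)→1600, (A,nl_idx)→4500, (D,merge)→5400, (A,merge)→5850, (D,hash)→9100 …(+2); best=1500 via (D,nl_idx)
  {CD}: card=4000; try (D,nl_idx)→8000, (C,hash)→8200, (D,merge)→9400, (C,merge)→9500, (D,hash)→9800, (D,nl)→200400 …(+1); best=8000 via (D,nl_idx)
  {BDE}: card=500; try (B,hash)→3700, (E,hash)→5200, (B,nl_idx)→6000, (E,merge)→7950, (B,merge)→8120, (B,nl)→13000 …(+1); best=3700 via (B,hash)
  {ADE}: card=1000; try (A,hash)→4100, (E,hash)→6500, (A,nl_idx)→7000, (A,merge)→8350, (E,merge)→14750, (A,nl)→28000 …(+1); best=4100 via (A,hash)
  {CDE}: card=4000; try (C,hash)→10700, (C,merge)→12000, (E,hash)→16000, (E,merge)→62250, (C,nl)→203000, (E,nl)→1008000; best=10700 via (C,hash)
  {ABD}: card=1000; try (A,hash)→1800, (B,hash)→2700, (A,nl_idx)→4700, (A,merge)→6050, (B,nl_idx)→7500, (B,merge)→12620 …(+2); best=1800 via (A,hash)
  {BCD}: card=4000; try (C,hash)→8400, (C,merge)→9700, (B,hash)→12200, (B,nl_idx)→32000, (B,merge)→60120, (B,nl)→88000 …(+1); best=8400 via (C,hash)
  {ACD}: card=8000; try (C,hash)→9700, (A,hash)→12600, (C,merge)→16500, (A,nl_idx)→40000, (A,merge)→60350, (A,nl)→208000 …(+1); best=9700 via (C,hash)
  {ABDE}: card=1000; try (A,hash)→4800, (B,hash)→5300, (E,hash)→6800, (A,nl_idx)→7700, (A,merge)→9050, (B,nl_idx)→10100 …(+5); best=4800 via (A,hash)
  {BCDE}: card=4000; try (C,hash)→11400, (C,merge)→12700, (B,hash)→14900, (E,hash)→16400, (B,nl_idx)→34700, (E,merge)→62650 …(+4); best=11400 via (C,hash)
  {ACDE}: card=8000; try (C,hash)→12300, (A,hash)→15300, (C,merge)→19100, (E,hash)→21700, (A,nl_idx)→42700, (A,merge)→63050 …(+4); best=12300 via (C,hash)
  {ABCD}: card=8000; try (C,hash)→10000, (A,hash)→13000, (C,merge)→16800, (B,hash)→17900, (A,nl_idx)→40400, (B,nl_idx)→57700 …(+5); best=10000 via (C,hash)
  {ABCDE}: card=8000; try (C,hash)→13000, (A,hash)→16000, (C,merge)→19800, (B,hash)→20500, (E,hash)→22000, (A,nl_idx)→43400 …(+8); best=13000 via (C,hash)

cost=13000; order=E,D,B,A,C; methods=nl_idx,hash,hash,hash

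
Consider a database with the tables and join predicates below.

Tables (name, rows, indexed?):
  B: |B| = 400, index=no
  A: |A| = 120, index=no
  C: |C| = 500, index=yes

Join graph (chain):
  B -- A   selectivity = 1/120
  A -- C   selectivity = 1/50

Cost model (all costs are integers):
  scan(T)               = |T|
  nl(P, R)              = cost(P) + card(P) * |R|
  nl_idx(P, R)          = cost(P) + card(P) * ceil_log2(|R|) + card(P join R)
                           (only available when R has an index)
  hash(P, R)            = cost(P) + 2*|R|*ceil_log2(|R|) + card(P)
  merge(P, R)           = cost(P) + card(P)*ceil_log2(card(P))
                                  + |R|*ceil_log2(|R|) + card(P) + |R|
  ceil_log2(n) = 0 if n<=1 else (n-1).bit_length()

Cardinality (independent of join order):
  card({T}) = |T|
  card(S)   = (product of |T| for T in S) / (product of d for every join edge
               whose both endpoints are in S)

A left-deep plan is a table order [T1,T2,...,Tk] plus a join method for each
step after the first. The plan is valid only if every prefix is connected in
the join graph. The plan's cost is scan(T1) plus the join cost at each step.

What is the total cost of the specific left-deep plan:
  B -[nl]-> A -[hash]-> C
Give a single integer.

57800

step 1: scan B: cost=400, card=400
step 2: join A via nl
    card(P join A) = 400*120/(120) = 400
    cost = 400 + 400*120 = 48400
step 3: join C via hash
    card(P join C) = 400*500/(50) = 4000
    cost = 48400 + 2*500*9 + 400 = 57800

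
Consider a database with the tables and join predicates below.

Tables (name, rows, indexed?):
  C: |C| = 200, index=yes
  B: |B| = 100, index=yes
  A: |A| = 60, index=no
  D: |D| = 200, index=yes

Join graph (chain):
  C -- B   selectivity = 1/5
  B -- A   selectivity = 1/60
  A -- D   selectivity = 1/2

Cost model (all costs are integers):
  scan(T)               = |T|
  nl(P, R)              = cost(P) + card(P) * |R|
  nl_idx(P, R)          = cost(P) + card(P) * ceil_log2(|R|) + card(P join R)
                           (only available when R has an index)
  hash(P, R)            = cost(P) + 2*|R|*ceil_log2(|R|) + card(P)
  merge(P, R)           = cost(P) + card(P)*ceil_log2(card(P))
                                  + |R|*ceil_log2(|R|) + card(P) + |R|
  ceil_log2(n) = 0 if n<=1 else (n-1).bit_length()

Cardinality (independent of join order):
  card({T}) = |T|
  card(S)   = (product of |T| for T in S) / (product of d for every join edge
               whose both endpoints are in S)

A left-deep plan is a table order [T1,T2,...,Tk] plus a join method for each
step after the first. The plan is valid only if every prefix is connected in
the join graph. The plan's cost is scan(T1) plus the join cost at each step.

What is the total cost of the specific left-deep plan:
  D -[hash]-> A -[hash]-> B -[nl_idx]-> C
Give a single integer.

step 1: scan D: cost=200, card=200
step 2: join A via hash
    card(P join A) = 200*60/(2) = 6000
    cost = 200 + 2*60*6 + 200 = 1120
step 3: join B via hash
    card(P join B) = 6000*100/(60) = 10000
    cost = 1120 + 2*100*7 + 6000 = 8520
step 4: join C via nl_idx
    card(P join C) = 10000*200/(5) = 400000
    cost = 8520 + 10000*8 + 400000 = 488520

488520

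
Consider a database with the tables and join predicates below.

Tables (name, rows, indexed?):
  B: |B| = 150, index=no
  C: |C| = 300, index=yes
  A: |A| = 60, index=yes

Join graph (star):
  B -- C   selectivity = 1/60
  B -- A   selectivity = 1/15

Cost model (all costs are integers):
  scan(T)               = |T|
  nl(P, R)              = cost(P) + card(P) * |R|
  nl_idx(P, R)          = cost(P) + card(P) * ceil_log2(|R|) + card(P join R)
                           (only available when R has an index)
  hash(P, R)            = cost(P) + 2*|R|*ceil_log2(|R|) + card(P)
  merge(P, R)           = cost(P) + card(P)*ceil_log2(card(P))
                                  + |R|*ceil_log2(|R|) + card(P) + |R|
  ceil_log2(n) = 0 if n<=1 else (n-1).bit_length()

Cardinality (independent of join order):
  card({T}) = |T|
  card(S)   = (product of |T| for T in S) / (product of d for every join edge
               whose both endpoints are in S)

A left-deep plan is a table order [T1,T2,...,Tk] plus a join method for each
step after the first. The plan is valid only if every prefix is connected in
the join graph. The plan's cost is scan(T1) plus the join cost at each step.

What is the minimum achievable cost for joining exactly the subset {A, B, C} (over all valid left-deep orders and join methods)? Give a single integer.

3720

Selinger DP over subsets of {A,B,C}:
  {B}: scan cost=150, card=150
  {C}: scan cost=300, card=300
  {A}: scan cost=60, card=60
  {BC}: card=750; try (C,nl_idx)→2250, (B,hash)→3000, (C,merge)→4500, (B,merge)→4650, (C,hash)→5700, (C,nl)→45150 …(+1); best=2250 via (C,nl_idx)
  {AB}: card=600; try (A,hash)→1020, (A,nl_idx)→1650, (B,merge)→1830, (A,merge)→1920, (B,hash)→2520, (B,nl)→9060 …(+1); best=1020 via (A,hash)
  {ABC}: card=3000; try (A,hash)→3720, (C,hash)→7020, (C,nl_idx)→9420, (A,nl_idx)→9750, (C,merge)→10620, (A,merge)→10920 …(+2); best=3720 via (A,hash)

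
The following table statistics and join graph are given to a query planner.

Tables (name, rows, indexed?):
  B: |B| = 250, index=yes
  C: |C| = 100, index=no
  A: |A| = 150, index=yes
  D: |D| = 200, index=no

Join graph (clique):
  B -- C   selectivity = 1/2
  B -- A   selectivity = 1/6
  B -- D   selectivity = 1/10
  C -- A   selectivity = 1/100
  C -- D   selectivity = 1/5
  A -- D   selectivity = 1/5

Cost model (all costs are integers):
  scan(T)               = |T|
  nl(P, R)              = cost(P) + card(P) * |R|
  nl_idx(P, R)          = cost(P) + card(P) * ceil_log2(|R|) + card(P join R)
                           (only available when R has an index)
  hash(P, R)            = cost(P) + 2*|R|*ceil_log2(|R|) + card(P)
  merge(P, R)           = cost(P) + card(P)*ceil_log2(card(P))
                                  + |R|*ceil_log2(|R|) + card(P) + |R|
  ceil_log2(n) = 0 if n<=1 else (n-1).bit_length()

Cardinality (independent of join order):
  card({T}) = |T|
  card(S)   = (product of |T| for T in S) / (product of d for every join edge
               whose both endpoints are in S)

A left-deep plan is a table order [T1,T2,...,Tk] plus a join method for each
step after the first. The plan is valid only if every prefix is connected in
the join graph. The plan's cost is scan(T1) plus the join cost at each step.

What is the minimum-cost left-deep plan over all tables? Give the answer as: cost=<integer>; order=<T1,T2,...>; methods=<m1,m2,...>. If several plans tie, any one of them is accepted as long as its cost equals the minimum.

Selinger DP (subsets sized 1..n):
  {B}: scan cost=250, card=250
  {C}: scan cost=100, card=100
  {A}: scan cost=150, card=150
  {D}: scan cost=200, card=200
  {BC}: card=12500; try (C,hash)→1900, (B,merge)→3150, (C,merge)→3300, (B,hash)→4200, (B,nl_idx)→13400, (B,nl)→25100 …(+1); best=1900 via (C,hash)
  {AB}: card=6250; try (A,hash)→2900, (B,merge)→3750, (A,merge)→3850, (B,hash)→4300, (B,nl_idx)→7600, (A,nl_idx)→8500 …(+2); best=2900 via (A,hash)
  {BD}: card=5000; try (D,hash)→3700, (B,merge)→4250, (D,merge)→4300, (B,hash)→4400, (B,nl_idx)→6800, (B,nl)→50200 …(+1); best=3700 via (D,hash)
  {AC}: card=150; try (A,nl_idx)→1050, (C,hash)→1700, (A,merge)→2250, (C,merge)→2300, (A,hash)→2600, (A,nl)→15100 …(+1); best=1050 via (A,nl_idx)
  {CD}: card=4000; try (C,hash)→1800, (D,merge)→2700, (C,merge)→2800, (D,hash)→3400, (D,nl)→20100, (C,nl)→20200; best=1800 via (C,hash)
  {AD}: card=6000; try (A,hash)→2800, (D,merge)→3300, (A,merge)→3350, (D,hash)→3500, (A,nl_idx)→7800, (D,nl)→30150 …(+1); best=2800 via (A,hash)
  {ABC}: card=3125; try (B,merge)→4650, (B,hash)→5200, (B,nl_idx)→5375, (C,hash)→10550, (A,hash)→16800, (B,nl)→38550 …(+5); best=4650 via (B,merge)
  {BCD}: card=50000; try (B,hash)→9800, (C,hash)→10100, (D,hash)→17600, (B,merge)→56050, (C,merge)→74500, (B,nl_idx)→83800 …(+4); best=9800 via (B,hash)
  {ABD}: card=25000; try (A,hash)→11100, (D,hash)→12350, (B,hash)→12800, (A,nl_idx)→68700, (A,merge)→75050, (B,nl_idx)→75800 …(+5); best=11100 via (A,hash)
  {ACD}: card=1200; try (D,merge)→4200, (D,hash)→4400, (A,hash)→8200, (C,hash)→10200, (D,nl)→31050, (A,nl_idx)→35000 …(+4); best=4200 via (D,merge)
  {ABCD}: card=2500; try (B,hash)→9400, (D,hash)→10975, (B,nl_idx)→16300, (B,merge)→20850, (C,hash)→37500, (D,merge)→47075 …(+8); best=9400 via (B,hash)

cost=9400; order=C,A,D,B; methods=nl_idx,merge,hash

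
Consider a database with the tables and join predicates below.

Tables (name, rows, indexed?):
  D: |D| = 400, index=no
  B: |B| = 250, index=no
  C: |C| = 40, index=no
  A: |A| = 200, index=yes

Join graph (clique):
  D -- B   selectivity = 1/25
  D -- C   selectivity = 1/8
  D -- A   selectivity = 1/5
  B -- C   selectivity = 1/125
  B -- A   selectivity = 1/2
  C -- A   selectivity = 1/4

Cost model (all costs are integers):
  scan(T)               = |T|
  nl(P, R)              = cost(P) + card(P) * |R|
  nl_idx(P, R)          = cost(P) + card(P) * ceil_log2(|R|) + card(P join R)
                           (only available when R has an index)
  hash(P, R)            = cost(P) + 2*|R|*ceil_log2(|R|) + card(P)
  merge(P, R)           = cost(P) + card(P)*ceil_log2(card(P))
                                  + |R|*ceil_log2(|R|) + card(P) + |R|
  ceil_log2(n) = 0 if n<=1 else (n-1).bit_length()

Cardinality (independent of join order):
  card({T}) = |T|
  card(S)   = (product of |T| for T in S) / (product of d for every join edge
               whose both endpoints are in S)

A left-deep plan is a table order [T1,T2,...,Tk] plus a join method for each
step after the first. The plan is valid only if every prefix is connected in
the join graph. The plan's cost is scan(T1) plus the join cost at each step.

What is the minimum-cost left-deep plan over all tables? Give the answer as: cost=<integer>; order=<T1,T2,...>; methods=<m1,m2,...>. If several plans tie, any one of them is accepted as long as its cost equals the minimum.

cost=7700; order=B,C,D,A; methods=hash,merge,nl_idx

Selinger DP (subsets sized 1..n):
  {D}: scan cost=400, card=400
  {B}: scan cost=250, card=250
  {C}: scan cost=40, card=40
  {A}: scan cost=200, card=200
  {BD}: card=4000; try (B,hash)→4800, (D,merge)→6500, (B,merge)→6650, (D,hash)→7700, (D,nl)→100250, (B,nl)→100400; best=4800 via (B,hash)
  {CD}: card=2000; try (C,hash)→1280, (D,merge)→4320, (C,merge)→4680, (D,hash)→7280, (D,nl)→16040, (C,nl)→16400; best=1280 via (C,hash)
  {AD}: card=16000; try (A,hash)→4000, (D,merge)→6000, (A,merge)→6200, (D,hash)→7600, (A,nl_idx)→19600, (D,nl)→80200 …(+1); best=4000 via (A,hash)
  {BC}: card=80; try (C,hash)→980, (B,merge)→2570, (C,merge)→2780, (B,hash)→4080, (B,nl)→10040, (C,nl)→10250; best=980 via (C,hash)
  {AB}: card=25000; try (A,hash)→3700, (B,merge)→4250, (A,merge)→4300, (B,hash)→4400, (A,nl_idx)→27250, (B,nl)→50200 …(+1); best=3700 via (A,hash)
  {AC}: card=2000; try (C,hash)→880, (A,merge)→2120, (C,merge)→2280, (A,nl_idx)→2360, (A,hash)→3280, (A,nl)→8040 …(+1); best=880 via (C,hash)
  {BCD}: card=160; try (D,merge)→5620, (B,hash)→7280, (D,hash)→8260, (C,hash)→9280, (B,merge)→27530, (D,nl)→32980 …(+3); best=5620 via (D,merge)
  {ABD}: card=80000; try (A,hash)→12000, (B,hash)→24000, (D,hash)→35900, (A,merge)→58600, (A,nl_idx)→116800, (B,merge)→246250 …(+4); best=12000 via (A,hash)
  {ACD}: card=20000; try (A,hash)→6480, (D,hash)→10080, (C,hash)→20480, (A,merge)→27080, (D,merge)→28880, (A,nl_idx)→37280 …(+4); best=6480 via (A,hash)
  {ABC}: card=2000; try (A,merge)→3420, (A,nl_idx)→3620, (A,hash)→4260, (B,hash)→6880, (A,nl)→16980, (B,merge)→27130 …(+4); best=3420 via (A,merge)
  {ABCD}: card=800; try (A,nl_idx)→7700, (A,merge)→8860, (A,hash)→8980, (D,hash)→12620, (B,hash)→30480, (D,merge)→31420 …(+7); best=7700 via (A,nl_idx)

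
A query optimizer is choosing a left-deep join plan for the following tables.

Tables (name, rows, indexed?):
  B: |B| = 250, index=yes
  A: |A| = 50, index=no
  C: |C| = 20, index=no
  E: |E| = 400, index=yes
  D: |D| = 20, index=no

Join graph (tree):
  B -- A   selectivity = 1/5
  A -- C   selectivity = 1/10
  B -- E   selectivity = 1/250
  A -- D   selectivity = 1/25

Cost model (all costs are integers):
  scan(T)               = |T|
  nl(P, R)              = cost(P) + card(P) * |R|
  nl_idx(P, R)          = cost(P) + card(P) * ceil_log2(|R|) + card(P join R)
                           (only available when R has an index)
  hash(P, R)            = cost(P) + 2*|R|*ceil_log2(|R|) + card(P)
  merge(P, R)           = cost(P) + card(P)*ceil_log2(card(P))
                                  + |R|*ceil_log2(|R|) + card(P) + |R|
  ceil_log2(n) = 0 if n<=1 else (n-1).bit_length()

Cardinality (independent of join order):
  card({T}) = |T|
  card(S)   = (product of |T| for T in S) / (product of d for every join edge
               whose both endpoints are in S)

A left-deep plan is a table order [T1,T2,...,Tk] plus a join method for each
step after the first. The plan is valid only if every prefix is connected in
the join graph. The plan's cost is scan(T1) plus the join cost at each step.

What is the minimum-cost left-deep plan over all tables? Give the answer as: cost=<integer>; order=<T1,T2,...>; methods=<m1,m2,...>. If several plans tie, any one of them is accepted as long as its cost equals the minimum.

Selinger DP (subsets sized 1..n):
  {B}: scan cost=250, card=250
  {A}: scan cost=50, card=50
  {C}: scan cost=20, card=20
  {E}: scan cost=400, card=400
  {D}: scan cost=20, card=20
  {AB}: card=2500; try (A,hash)→1100, (B,merge)→2650, (A,merge)→2850, (B,nl_idx)→2950, (B,hash)→4100, (B,nl)→12550 …(+1); best=1100 via (A,hash)
  {BE}: card=400; try (E,nl_idx)→2900, (B,nl_idx)→4000, (B,hash)→4800, (E,merge)→6500, (B,merge)→6650, (E,hash)→7700 …(+2); best=2900 via (E,nl_idx)
  {AC}: card=100; try (C,hash)→300, (A,merge)→490, (C,merge)→520, (A,hash)→640, (A,nl)→1020, (C,nl)→1050; best=300 via (C,hash)
  {AD}: card=40; try (D,hash)→300, (A,merge)→490, (D,merge)→520, (A,hash)→640, (A,nl)→1020, (D,nl)→1050; best=300 via (D,hash)
  {ABC}: card=5000; try (B,merge)→3350, (C,hash)→3800, (B,hash)→4400, (B,nl_idx)→6100, (B,nl)→25300, (C,merge)→33720 …(+1); best=3350 via (B,merge)
  {ABE}: card=4000; try (A,hash)→3900, (A,merge)→7250, (E,hash)→10800, (A,nl)→22900, (E,nl_idx)→27600, (E,merge)→37600 …(+1); best=3900 via (A,hash)
  {ABD}: card=2000; try (B,nl_idx)→2620, (B,merge)→2830, (D,hash)→3800, (B,hash)→4340, (B,nl)→10300, (D,merge)→33720 …(+1); best=2620 via (B,nl_idx)
  {ACD}: card=80; try (C,hash)→540, (D,hash)→600, (C,merge)→700, (C,nl)→1100, (D,merge)→1220, (D,nl)→2300; best=540 via (C,hash)
  {ABCE}: card=8000; try (C,hash)→8100, (E,hash)→15550, (C,merge)→56020, (E,nl_idx)→56350, (E,merge)→77350, (C,nl)→83900 …(+1); best=8100 via (C,hash)
  {ABCD}: card=4000; try (B,merge)→3430, (B,hash)→4620, (C,hash)→4820, (B,nl_idx)→5180, (D,hash)→8550, (B,nl)→20540 …(+4); best=3430 via (B,merge)
  {ABDE}: card=3200; try (D,hash)→8100, (E,hash)→11820, (E,nl_idx)→23820, (E,merge)→30620, (D,merge)→56020, (D,nl)→83900 …(+1); best=8100 via (D,hash)
  {ABCDE}: card=6400; try (C,hash)→11500, (E,hash)→14630, (D,hash)→16300, (E,nl_idx)→45830, (C,merge)→49820, (E,merge)→59430 …(+4); best=11500 via (C,hash)

cost=11500; order=B,E,A,D,C; methods=nl_idx,hash,hash,hash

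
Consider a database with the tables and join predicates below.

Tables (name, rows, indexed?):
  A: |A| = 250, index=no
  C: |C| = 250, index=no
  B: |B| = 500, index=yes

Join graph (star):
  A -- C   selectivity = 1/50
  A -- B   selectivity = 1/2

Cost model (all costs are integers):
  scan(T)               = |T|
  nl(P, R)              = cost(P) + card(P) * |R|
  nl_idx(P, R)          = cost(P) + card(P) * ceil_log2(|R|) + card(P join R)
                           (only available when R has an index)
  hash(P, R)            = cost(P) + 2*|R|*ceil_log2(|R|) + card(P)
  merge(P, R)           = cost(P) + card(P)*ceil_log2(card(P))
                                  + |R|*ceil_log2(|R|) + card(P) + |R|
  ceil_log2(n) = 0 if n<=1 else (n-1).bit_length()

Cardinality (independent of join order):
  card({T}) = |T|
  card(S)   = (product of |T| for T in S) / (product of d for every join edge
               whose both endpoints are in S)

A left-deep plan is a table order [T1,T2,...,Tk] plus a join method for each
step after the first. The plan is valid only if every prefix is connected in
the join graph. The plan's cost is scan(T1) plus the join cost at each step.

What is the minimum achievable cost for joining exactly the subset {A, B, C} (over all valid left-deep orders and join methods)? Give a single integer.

Selinger DP over subsets of {A,B,C}:
  {A}: scan cost=250, card=250
  {C}: scan cost=250, card=250
  {B}: scan cost=500, card=500
  {AC}: card=1250; try (C,hash)→4500, (A,hash)→4500, (C,merge)→4750, (A,merge)→4750, (C,nl)→62750, (A,nl)→62750; best=4500 via (C,hash)
  {AB}: card=62500; try (A,hash)→5000, (B,merge)→7500, (A,merge)→7750, (B,hash)→9500, (B,nl_idx)→65000, (B,nl)→125250 …(+1); best=5000 via (A,hash)
  {ABC}: card=312500; try (B,hash)→14750, (B,merge)→24500, (C,hash)→71500, (B,nl_idx)→328250, (B,nl)→629500, (C,merge)→1069750 …(+1); best=14750 via (B,hash)

14750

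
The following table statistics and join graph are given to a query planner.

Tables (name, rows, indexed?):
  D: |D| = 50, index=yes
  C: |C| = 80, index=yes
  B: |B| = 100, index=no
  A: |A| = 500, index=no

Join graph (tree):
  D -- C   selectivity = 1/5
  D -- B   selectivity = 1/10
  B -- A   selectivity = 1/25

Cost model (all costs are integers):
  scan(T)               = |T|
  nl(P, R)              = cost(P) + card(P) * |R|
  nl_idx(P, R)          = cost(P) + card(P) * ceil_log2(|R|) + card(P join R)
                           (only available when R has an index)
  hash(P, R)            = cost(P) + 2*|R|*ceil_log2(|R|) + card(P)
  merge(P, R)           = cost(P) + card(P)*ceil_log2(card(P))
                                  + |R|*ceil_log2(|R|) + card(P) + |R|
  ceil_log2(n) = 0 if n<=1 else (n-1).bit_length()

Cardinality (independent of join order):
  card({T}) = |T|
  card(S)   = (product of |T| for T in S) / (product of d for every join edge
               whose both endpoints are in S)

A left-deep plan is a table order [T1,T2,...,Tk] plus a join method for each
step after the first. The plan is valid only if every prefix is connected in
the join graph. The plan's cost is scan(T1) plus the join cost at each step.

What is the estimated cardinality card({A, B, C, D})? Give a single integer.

160000

Tables in S: A(500), B(100), C(80), D(50)
Edges inside S: D-C(d=5), D-B(d=10), B-A(d=25)
numerator = 500 * 100 * 80 * 50 = 200000000
denominator = 5 * 10 * 25 = 1250
card(S) = 200000000 / 1250 = 160000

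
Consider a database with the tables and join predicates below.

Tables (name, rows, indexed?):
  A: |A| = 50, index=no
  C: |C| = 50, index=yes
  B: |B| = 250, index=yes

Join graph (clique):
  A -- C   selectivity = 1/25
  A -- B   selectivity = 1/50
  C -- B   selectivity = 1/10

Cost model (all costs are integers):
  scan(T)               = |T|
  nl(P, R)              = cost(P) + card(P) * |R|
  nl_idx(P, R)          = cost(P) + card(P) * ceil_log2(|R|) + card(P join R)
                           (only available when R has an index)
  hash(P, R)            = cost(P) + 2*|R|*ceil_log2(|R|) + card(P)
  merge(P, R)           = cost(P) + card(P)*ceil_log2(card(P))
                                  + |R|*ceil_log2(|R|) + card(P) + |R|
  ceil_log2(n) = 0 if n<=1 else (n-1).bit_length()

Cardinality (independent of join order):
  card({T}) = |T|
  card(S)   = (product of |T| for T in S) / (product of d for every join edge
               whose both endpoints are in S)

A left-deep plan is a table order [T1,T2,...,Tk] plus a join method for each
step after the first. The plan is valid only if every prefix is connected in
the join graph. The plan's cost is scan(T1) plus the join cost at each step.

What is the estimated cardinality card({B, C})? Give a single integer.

Tables in S: B(250), C(50)
Edges inside S: C-B(d=10)
numerator = 250 * 50 = 12500
denominator = 10 = 10
card(S) = 12500 / 10 = 1250

1250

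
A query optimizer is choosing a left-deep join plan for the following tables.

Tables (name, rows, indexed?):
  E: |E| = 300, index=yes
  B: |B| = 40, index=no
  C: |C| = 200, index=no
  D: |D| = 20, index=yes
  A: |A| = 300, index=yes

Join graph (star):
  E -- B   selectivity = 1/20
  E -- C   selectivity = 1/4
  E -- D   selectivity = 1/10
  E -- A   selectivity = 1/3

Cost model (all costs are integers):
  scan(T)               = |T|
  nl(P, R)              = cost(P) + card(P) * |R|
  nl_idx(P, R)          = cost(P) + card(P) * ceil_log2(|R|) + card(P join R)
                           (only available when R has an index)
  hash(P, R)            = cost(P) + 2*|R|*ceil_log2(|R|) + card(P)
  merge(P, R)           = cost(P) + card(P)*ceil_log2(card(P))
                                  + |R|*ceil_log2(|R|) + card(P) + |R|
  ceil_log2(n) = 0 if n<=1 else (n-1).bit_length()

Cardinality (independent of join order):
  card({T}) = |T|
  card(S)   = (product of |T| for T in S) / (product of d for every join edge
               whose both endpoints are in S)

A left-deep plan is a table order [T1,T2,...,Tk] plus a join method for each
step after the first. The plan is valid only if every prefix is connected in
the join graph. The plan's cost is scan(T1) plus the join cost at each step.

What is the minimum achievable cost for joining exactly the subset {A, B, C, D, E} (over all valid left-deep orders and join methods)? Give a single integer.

71600

Selinger DP over subsets of {A,B,C,D,E}:
  {E}: scan cost=300, card=300
  {B}: scan cost=40, card=40
  {C}: scan cost=200, card=200
  {D}: scan cost=20, card=20
  {A}: scan cost=300, card=300
  {BE}: card=600; try (E,nl_idx)→1000, (B,hash)→1080, (E,merge)→3320, (B,merge)→3580, (E,hash)→5480, (E,nl)→12040 …(+1); best=1000 via (E,nl_idx)
  {CE}: card=15000; try (C,hash)→3800, (E,merge)→5000, (C,merge)→5100, (E,hash)→5800, (E,nl_idx)→17000, (E,nl)→60200 …(+1); best=3800 via (C,hash)
  {DE}: card=600; try (E,nl_idx)→800, (D,hash)→800, (D,nl_idx)→2400, (E,merge)→3140, (D,merge)→3420, (E,hash)→5440 …(+2); best=800 via (E,nl_idx)
  {AE}: card=30000; try (E,hash)→6000, (A,hash)→6000, (E,merge)→6300, (A,merge)→6300, (E,nl_idx)→33000, (A,nl_idx)→33000 …(+2); best=6000 via (E,hash)
  {BCE}: card=30000; try (C,hash)→4800, (C,merge)→9400, (B,hash)→19280, (C,nl)→121000, (B,merge)→229080, (B,nl)→603800; best=4800 via (C,hash)
  {BDE}: card=1200; try (D,hash)→1800, (B,hash)→1880, (D,nl_idx)→5200, (B,merge)→7680, (D,merge)→7720, (D,nl)→13000 …(+1); best=1800 via (D,hash)
  {ABE}: card=60000; try (A,hash)→7000, (A,merge)→10600, (B,hash)→36480, (A,nl_idx)→66400, (A,nl)→181000, (B,merge)→486280 …(+1); best=7000 via (A,hash)
  {CDE}: card=30000; try (C,hash)→4600, (C,merge)→9200, (D,hash)→19000, (D,nl_idx)→108800, (C,nl)→120800, (D,merge)→228920 …(+1); best=4600 via (C,hash)
  {ACE}: card=1500000; try (A,hash)→24200, (C,hash)→39200, (A,merge)→231800, (C,merge)→487800, (A,nl_idx)→1638800, (A,nl)→4503800 …(+1); best=24200 via (A,hash)
  {ADE}: card=60000; try (A,hash)→6800, (A,merge)→10400, (D,hash)→36200, (A,nl_idx)→66200, (A,nl)→180800, (D,nl_idx)→216000 …(+2); best=6800 via (A,hash)
  {BCDE}: card=60000; try (C,hash)→6200, (C,merge)→18000, (D,hash)→35000, (B,hash)→35080, (D,nl_idx)→214800, (C,nl)→241800 …(+4); best=6200 via (C,hash)
  {ABCE}: card=3000000; try (A,hash)→40200, (C,hash)→70200, (A,merge)→487800, (C,merge)→1028800, (B,hash)→1524680, (A,nl_idx)→3274800 …(+4); best=40200 via (A,hash)
  {ABDE}: card=120000; try (A,hash)→8400, (A,merge)→19200, (D,hash)→67200, (B,hash)→67280, (A,nl_idx)→132600, (A,nl)→361800 …(+5); best=8400 via (A,hash)
  {ACDE}: card=3000000; try (A,hash)→40000, (C,hash)→70000, (A,merge)→487600, (C,merge)→1028600, (D,hash)→1524400, (A,nl_idx)→3274600 …(+5); best=40000 via (A,hash)
  {ABCDE}: card=6000000; try (A,hash)→71600, (C,hash)→131600, (A,merge)→1029200, (C,merge)→2170200, (D,hash)→3040400, (B,hash)→3040480 …(+8); best=71600 via (A,hash)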